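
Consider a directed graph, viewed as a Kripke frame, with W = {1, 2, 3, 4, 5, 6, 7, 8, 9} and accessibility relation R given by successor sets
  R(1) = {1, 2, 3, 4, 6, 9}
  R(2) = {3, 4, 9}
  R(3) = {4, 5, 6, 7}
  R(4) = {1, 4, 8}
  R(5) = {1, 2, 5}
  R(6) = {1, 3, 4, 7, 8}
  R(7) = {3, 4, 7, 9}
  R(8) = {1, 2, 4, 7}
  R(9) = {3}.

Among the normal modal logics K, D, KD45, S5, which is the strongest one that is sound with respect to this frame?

D

Serial (axiom D): yes — every world has a successor (e.g. 1 R 1).
Euclidean (axiom 5): no — 1 R 2 and 1 R 6, but not 2 R 6.
Transitive (axiom 4): no — 1 R 3 and 3 R 5, but not 1 R 5.
Reflexive (axiom T): no — 2 is not related to itself.
So F validates K, D; KD45 would additionally require R to be Euclidean and transitive. The strongest is D.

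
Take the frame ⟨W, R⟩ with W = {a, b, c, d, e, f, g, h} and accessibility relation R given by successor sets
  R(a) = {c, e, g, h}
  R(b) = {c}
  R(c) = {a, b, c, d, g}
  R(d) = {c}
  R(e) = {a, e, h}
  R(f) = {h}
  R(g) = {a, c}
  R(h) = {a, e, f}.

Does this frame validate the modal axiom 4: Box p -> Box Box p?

By correspondence theory, 4 is valid on a frame iff R is transitive.
Transitive: no — a R c and c R b, but not a R b.

No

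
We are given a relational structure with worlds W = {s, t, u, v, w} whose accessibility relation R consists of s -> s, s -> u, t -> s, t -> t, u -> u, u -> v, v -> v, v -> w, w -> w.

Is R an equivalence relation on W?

Reflexive: yes — every world is R-related to itself.
Symmetric: no — s R u but not u R s.
Transitive: no — s R u and u R v, but not s R v.
So R is not an equivalence relation.

No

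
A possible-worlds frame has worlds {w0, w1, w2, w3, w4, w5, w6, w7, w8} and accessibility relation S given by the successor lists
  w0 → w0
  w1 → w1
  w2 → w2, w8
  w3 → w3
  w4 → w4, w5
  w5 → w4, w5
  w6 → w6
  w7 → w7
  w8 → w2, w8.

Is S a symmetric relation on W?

Symmetric: yes — every pair in S has its reverse in S.

Yes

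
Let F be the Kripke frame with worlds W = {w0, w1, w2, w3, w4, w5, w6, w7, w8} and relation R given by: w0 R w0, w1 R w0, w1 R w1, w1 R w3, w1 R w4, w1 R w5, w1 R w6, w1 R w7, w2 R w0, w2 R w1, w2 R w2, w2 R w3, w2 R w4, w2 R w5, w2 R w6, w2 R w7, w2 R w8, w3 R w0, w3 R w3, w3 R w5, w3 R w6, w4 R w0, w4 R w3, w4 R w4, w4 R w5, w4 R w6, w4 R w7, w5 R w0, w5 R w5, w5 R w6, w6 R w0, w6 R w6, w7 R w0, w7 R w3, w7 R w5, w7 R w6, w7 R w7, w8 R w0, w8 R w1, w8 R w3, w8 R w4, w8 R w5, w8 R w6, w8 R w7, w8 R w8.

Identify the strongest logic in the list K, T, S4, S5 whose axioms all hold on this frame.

Reflexive (axiom T): yes — every world is R-related to itself.
Transitive (axiom 4): yes — every two-step R-path is closed by a direct edge.
Euclidean (axiom 5): no — w1 R w0 and w1 R w3, but not w0 R w3.
So F validates K, T, S4; S5 would additionally require R to be Euclidean. The strongest is S4.

S4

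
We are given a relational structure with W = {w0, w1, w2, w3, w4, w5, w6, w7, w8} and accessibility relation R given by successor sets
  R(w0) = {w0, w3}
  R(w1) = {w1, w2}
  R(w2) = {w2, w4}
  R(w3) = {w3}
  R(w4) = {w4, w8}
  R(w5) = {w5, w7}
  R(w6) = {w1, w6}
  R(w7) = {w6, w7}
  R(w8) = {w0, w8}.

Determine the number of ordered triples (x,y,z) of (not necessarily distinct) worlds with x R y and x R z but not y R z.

Enumerating: (w0,w3,w0), (w1,w2,w1), (w2,w4,w2), (w4,w8,w4), (w5,w7,w5), (w6,w1,w6), (w7,w6,w7), (w8,w0,w8).

8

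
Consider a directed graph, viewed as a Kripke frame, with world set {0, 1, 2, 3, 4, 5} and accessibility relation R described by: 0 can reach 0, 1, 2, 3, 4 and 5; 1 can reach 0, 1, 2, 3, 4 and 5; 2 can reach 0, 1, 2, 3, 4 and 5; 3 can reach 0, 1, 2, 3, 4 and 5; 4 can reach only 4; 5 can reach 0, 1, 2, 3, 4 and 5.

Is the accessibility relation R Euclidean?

Euclidean: no — 0 R 4 and 0 R 1, but not 4 R 1.

No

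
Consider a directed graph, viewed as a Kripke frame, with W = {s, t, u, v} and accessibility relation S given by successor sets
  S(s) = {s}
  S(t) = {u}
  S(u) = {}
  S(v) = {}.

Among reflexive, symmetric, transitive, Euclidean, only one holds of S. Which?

Reflexive: no — t is not related to itself.
Symmetric: no — t S u but not u S t.
Transitive: yes — every two-step S-path is closed by a direct edge.
Euclidean: no — t S u and t S u, but not u S u.
Only transitive holds.

transitive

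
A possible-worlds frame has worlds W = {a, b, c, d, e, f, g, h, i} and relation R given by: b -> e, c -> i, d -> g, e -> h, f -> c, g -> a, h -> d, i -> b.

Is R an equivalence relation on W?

No

Reflexive: no — a is not related to itself.
Symmetric: no — b R e but not e R b.
Transitive: no — b R e and e R h, but not b R h.
So R is not an equivalence relation.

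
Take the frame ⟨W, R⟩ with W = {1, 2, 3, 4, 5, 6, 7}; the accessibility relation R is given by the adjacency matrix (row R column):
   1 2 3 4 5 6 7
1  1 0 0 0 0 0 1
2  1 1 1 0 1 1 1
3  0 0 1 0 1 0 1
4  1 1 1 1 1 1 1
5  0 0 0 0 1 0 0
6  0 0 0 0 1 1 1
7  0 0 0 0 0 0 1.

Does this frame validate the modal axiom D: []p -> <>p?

Axiom D corresponds to the accessibility relation being serial.
Serial: yes — every world has a successor (e.g. 1 R 1).

Yes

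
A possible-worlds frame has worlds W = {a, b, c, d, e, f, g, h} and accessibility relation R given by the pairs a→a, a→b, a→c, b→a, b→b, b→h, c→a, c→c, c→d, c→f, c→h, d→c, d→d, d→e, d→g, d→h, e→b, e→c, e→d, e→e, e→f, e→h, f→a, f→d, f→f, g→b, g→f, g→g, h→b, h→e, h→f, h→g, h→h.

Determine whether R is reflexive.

Reflexive: yes — every world is R-related to itself.

Yes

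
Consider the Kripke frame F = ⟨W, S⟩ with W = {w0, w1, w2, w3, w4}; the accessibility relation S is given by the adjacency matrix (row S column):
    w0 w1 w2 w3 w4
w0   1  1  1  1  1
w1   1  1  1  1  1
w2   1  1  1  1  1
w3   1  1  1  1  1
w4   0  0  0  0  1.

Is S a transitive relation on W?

Transitive: yes — every two-step S-path is closed by a direct edge.

Yes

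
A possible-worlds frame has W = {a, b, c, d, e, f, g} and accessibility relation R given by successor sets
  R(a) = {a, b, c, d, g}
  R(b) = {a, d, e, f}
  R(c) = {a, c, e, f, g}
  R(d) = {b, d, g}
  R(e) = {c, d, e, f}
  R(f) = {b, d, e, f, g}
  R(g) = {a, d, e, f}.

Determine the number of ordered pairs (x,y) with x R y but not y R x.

7

Enumerating: (a,d), (b,e), (c,f), (c,g), (e,d), (f,d), (g,e).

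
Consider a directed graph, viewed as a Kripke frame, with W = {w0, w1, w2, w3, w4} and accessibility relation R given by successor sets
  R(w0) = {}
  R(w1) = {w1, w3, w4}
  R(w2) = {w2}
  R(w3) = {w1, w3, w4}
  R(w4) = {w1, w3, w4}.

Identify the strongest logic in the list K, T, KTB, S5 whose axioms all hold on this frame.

Reflexive (axiom T): no — w0 is not related to itself.
Symmetric (axiom B): yes — every pair in R has its reverse in R.
Euclidean (axiom 5): yes — any two successors of a common world are R-related.
So F validates K; T would additionally require R to be reflexive. The strongest is K.

K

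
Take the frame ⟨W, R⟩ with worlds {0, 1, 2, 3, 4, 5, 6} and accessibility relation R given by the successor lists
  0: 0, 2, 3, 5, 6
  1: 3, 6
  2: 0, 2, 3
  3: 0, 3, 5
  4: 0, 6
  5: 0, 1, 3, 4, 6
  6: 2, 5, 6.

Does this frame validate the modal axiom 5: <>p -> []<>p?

By correspondence theory, 5 is valid on a frame iff R is Euclidean.
Euclidean: no — 0 R 2 and 0 R 5, but not 2 R 5.

No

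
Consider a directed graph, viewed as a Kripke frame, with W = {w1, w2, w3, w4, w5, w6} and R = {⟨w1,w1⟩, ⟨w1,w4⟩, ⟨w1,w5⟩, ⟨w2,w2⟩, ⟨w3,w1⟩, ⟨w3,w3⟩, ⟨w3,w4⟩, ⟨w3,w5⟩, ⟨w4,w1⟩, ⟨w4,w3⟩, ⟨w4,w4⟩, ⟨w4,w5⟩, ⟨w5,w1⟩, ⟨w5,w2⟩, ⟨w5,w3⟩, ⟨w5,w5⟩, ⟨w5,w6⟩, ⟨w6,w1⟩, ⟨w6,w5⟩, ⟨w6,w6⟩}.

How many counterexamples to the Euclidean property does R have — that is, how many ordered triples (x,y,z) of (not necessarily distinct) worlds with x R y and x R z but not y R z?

17

Enumerating: (w1,w5,w4), (w3,w1,w3), (w3,w5,w4), (w4,w1,w3), (w4,w5,w4), (w5,w1,w2), (w5,w1,w3), (w5,w1,w6), (w5,w2,w1), (w5,w2,w3), (w5,w2,w5), (w5,w2,w6), (w5,w3,w2), (w5,w3,w6), (w5,w6,w2), (w5,w6,w3), (w6,w1,w6).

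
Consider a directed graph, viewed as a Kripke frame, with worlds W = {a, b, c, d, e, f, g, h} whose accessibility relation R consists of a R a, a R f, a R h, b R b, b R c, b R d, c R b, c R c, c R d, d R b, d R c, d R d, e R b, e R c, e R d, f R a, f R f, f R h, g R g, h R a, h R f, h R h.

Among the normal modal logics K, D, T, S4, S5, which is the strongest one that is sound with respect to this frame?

Serial (axiom D): yes — every world has a successor (e.g. a R a).
Reflexive (axiom T): no — e is not related to itself.
Transitive (axiom 4): yes — every two-step R-path is closed by a direct edge.
Euclidean (axiom 5): yes — any two successors of a common world are R-related.
So F validates K, D; T would additionally require R to be reflexive. The strongest is D.

D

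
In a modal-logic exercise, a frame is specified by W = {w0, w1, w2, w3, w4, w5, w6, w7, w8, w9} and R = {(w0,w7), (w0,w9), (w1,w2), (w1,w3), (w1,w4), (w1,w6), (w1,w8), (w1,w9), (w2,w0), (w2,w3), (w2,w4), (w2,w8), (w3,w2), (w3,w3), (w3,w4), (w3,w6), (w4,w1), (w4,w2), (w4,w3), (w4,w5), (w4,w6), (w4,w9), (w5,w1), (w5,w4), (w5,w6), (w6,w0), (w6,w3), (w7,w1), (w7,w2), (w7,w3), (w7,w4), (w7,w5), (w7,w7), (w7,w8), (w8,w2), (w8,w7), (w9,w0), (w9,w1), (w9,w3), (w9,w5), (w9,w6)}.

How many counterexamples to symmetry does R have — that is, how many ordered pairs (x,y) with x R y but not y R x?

19

Enumerating: (w0,w7), (w1,w2), (w1,w3), (w1,w6), (w1,w8), (w2,w0), (w4,w6), (w4,w9), (w5,w1), (w5,w6), (w6,w0), (w7,w1), … and 7 more.
Total: 19.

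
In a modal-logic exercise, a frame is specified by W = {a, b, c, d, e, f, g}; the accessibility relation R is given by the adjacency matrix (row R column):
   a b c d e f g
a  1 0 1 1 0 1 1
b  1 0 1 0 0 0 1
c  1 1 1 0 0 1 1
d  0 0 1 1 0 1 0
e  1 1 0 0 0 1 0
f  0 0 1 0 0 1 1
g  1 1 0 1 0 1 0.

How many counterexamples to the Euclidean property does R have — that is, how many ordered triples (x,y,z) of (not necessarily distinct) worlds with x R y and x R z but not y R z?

Enumerating: (a,c,d), (a,d,a), (a,d,g), (a,f,a), (a,f,d), (a,g,c), (a,g,g), (b,g,c), (b,g,g), (c,a,b), (c,b,b), (c,b,f), … and 22 more.
Total: 34.

34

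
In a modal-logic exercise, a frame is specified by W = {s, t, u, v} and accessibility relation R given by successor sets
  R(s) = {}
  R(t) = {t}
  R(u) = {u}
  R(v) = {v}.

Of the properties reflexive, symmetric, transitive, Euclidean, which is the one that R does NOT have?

reflexive

Reflexive: no — s is not related to itself.
Symmetric: yes — every pair in R has its reverse in R.
Transitive: yes — every two-step R-path is closed by a direct edge.
Euclidean: yes — any two successors of a common world are R-related.
Only reflexive fails.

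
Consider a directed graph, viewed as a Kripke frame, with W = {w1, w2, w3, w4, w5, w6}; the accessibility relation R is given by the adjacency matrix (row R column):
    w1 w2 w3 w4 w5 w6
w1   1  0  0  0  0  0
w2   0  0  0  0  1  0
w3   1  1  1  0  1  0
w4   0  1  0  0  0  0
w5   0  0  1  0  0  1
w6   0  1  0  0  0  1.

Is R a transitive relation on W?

No

Transitive: no — w2 R w5 and w5 R w3, but not w2 R w3.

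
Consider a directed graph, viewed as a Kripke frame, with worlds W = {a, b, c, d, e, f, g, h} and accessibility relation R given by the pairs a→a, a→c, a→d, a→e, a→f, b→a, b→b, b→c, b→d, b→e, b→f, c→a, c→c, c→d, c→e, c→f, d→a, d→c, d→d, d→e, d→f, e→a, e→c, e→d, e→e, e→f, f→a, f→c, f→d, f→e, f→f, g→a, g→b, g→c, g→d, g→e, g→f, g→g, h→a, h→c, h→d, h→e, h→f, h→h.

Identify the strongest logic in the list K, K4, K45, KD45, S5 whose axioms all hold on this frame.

K4

Transitive (axiom 4): yes — every two-step R-path is closed by a direct edge.
Euclidean (axiom 5): no — g R a and g R b, but not a R b.
Serial (axiom D): yes — every world has a successor (e.g. a R a).
Reflexive (axiom T): yes — every world is R-related to itself.
So F validates K, K4; K45 would additionally require R to be Euclidean. The strongest is K4.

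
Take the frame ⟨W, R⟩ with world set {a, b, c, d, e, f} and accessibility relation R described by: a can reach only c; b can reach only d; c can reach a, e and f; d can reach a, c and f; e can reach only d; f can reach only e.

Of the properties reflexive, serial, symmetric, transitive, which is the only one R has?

Reflexive: no — a is not related to itself.
Serial: yes — every world has a successor (e.g. a R c).
Symmetric: no — b R d but not d R b.
Transitive: no — a R c and c R e, but not a R e.
Only serial holds.

serial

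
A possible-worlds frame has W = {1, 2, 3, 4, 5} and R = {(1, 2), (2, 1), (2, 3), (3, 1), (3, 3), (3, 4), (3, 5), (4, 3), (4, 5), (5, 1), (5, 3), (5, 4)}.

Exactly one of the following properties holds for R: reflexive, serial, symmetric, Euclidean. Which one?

Reflexive: no — 1 is not related to itself.
Serial: yes — every world has a successor (e.g. 1 R 2).
Symmetric: no — 2 R 3 but not 3 R 2.
Euclidean: no — 2 R 1 and 2 R 3, but not 1 R 3.
Only serial holds.

serial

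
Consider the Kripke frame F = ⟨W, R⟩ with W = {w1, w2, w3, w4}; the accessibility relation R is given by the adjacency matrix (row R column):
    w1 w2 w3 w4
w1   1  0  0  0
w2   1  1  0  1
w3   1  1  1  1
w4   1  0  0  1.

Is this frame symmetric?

No

Symmetric: no — w2 R w1 but not w1 R w2.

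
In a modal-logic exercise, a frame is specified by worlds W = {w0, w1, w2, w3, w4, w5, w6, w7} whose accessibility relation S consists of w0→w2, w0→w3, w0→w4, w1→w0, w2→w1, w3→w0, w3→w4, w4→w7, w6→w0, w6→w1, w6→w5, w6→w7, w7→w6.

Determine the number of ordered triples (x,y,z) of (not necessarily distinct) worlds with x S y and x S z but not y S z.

Enumerating: (w0,w2,w2), (w0,w2,w3), (w0,w2,w4), (w0,w3,w2), (w0,w3,w3), (w0,w4,w2), (w0,w4,w3), (w0,w4,w4), (w1,w0,w0), (w2,w1,w1), (w3,w0,w0), (w3,w4,w0), … and 18 more.
Total: 30.

30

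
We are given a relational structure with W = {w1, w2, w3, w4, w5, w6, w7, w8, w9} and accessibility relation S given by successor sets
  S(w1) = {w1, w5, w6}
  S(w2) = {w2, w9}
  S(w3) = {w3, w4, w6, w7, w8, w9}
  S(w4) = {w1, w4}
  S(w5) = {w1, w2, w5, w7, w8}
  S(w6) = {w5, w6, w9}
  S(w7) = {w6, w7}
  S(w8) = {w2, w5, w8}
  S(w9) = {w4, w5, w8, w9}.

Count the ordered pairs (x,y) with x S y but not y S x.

17

Enumerating: (w1,w6), (w2,w9), (w3,w4), (w3,w6), (w3,w7), (w3,w8), (w3,w9), (w4,w1), (w5,w2), (w5,w7), (w6,w5), (w6,w9), (w7,w6), (w8,w2), (w9,w4), (w9,w5), (w9,w8).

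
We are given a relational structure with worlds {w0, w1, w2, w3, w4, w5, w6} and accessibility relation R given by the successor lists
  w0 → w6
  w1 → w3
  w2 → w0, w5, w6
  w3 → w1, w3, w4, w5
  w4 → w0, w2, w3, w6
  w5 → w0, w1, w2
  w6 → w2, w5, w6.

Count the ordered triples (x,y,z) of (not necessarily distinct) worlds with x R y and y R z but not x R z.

Enumerating: (w0,w6,w2), (w0,w6,w5), (w1,w3,w1), (w1,w3,w4), (w1,w3,w5), (w2,w5,w1), (w2,w5,w2), (w2,w6,w2), (w3,w4,w0), (w3,w4,w2), (w3,w4,w6), (w3,w5,w0), … and 13 more.
Total: 25.

25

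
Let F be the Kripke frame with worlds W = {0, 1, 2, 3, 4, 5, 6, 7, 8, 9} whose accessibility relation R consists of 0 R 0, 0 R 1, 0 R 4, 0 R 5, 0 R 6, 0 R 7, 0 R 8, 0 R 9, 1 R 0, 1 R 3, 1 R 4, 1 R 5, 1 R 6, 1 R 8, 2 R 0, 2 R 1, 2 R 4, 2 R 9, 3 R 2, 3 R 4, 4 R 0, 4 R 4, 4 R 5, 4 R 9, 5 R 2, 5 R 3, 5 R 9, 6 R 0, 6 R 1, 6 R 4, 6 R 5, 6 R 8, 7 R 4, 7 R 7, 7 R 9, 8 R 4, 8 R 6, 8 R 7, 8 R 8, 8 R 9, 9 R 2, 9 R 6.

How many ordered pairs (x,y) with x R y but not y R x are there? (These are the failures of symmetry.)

Enumerating: (0,5), (0,7), (0,8), (0,9), (1,3), (1,4), (1,5), (1,8), (2,0), (2,1), (2,4), (3,2), … and 14 more.
Total: 26.

26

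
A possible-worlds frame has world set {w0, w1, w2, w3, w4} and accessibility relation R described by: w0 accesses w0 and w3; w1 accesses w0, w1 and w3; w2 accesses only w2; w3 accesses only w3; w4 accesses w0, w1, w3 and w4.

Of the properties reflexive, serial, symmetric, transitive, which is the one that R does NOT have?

symmetric

Reflexive: yes — every world is R-related to itself.
Serial: yes — every world has a successor (e.g. w0 R w0).
Symmetric: no — w0 R w3 but not w3 R w0.
Transitive: yes — every two-step R-path is closed by a direct edge.
Only symmetric fails.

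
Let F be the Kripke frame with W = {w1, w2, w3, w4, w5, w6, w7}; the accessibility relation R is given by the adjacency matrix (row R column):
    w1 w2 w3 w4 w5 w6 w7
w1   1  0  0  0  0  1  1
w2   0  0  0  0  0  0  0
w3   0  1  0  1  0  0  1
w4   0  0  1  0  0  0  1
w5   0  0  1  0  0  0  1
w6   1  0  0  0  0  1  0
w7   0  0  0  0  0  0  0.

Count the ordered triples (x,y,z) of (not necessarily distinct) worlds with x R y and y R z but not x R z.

6

Enumerating: (w3,w4,w3), (w4,w3,w2), (w4,w3,w4), (w5,w3,w2), (w5,w3,w4), (w6,w1,w7).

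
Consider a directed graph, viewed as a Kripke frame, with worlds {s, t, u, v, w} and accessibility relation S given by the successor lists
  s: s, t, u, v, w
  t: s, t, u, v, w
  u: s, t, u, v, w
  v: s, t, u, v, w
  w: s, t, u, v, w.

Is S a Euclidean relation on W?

Yes

Euclidean: yes — any two successors of a common world are S-related.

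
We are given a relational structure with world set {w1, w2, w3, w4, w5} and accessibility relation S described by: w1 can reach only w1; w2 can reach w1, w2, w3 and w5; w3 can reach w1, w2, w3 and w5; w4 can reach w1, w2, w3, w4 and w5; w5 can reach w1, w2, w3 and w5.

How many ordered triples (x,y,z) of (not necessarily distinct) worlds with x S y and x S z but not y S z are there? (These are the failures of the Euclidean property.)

16

Enumerating: (w2,w1,w2), (w2,w1,w3), (w2,w1,w5), (w3,w1,w2), (w3,w1,w3), (w3,w1,w5), (w4,w1,w2), (w4,w1,w3), (w4,w1,w4), (w4,w1,w5), (w4,w2,w4), (w4,w3,w4), (w4,w5,w4), (w5,w1,w2), (w5,w1,w3), (w5,w1,w5).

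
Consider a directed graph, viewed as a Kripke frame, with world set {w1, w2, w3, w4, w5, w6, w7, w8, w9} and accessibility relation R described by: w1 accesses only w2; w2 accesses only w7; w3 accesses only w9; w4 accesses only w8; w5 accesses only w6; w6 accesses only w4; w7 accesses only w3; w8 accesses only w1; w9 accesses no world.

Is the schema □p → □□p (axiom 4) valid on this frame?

No

The schema 4 characterises exactly the transitive frames.
Transitive: no — w1 R w2 and w2 R w7, but not w1 R w7.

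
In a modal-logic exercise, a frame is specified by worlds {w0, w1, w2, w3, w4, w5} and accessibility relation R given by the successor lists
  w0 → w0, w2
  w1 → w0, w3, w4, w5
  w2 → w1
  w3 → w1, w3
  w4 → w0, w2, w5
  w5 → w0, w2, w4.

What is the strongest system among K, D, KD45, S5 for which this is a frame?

Serial (axiom D): yes — every world has a successor (e.g. w0 R w0).
Euclidean (axiom 5): no — w1 R w0 and w1 R w3, but not w0 R w3.
Transitive (axiom 4): no — w0 R w2 and w2 R w1, but not w0 R w1.
Reflexive (axiom T): no — w1 is not related to itself.
So F validates K, D; KD45 would additionally require R to be Euclidean and transitive. The strongest is D.

D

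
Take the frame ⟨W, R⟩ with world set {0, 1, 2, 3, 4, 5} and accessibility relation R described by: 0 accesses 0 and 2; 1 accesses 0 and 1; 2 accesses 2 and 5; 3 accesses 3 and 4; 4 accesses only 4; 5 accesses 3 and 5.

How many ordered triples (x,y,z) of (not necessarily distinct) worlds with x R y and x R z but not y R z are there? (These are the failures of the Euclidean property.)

5

Enumerating: (0,2,0), (1,0,1), (2,5,2), (3,4,3), (5,3,5).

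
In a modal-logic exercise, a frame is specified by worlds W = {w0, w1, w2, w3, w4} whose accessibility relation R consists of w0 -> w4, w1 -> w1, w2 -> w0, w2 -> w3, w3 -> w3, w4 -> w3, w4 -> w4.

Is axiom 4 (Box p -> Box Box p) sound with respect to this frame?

By correspondence theory, 4 is valid on a frame iff R is transitive.
Transitive: no — w0 R w4 and w4 R w3, but not w0 R w3.

No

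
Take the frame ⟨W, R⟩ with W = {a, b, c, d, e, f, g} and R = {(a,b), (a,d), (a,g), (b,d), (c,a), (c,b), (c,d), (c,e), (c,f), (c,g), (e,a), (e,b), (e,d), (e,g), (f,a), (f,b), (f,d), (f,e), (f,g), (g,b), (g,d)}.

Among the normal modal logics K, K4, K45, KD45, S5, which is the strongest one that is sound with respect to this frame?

K4

Transitive (axiom 4): yes — every two-step R-path is closed by a direct edge.
Euclidean (axiom 5): no — a R b and a R g, but not b R g.
Serial (axiom D): no — d has no R-successor.
Reflexive (axiom T): no — a is not related to itself.
So F validates K, K4; K45 would additionally require R to be Euclidean. The strongest is K4.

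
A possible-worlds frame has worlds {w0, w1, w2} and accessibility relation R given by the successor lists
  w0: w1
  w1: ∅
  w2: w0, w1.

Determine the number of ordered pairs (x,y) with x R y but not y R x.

Enumerating: (w0,w1), (w2,w0), (w2,w1).

3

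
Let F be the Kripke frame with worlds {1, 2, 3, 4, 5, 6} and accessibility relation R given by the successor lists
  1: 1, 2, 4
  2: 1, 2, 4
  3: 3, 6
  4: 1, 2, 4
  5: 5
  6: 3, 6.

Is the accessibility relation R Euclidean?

Yes

Euclidean: yes — any two successors of a common world are R-related.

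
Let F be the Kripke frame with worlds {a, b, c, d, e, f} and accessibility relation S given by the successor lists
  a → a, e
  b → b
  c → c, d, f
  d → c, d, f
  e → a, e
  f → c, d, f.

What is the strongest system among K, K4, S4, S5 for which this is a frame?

Transitive (axiom 4): yes — every two-step S-path is closed by a direct edge.
Reflexive (axiom T): yes — every world is S-related to itself.
Euclidean (axiom 5): yes — any two successors of a common world are S-related.
So F validates K, K4, S4, S5. The strongest is S5.

S5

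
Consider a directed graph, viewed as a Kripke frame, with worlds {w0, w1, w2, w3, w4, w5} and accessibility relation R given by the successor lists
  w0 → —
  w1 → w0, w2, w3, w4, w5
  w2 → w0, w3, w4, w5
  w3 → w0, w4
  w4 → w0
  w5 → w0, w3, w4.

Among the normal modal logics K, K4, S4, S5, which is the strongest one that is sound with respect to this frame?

Transitive (axiom 4): yes — every two-step R-path is closed by a direct edge.
Reflexive (axiom T): no — w0 is not related to itself.
Euclidean (axiom 5): no — w1 R w0 and w1 R w2, but not w0 R w2.
So F validates K, K4; S4 would additionally require R to be reflexive. The strongest is K4.

K4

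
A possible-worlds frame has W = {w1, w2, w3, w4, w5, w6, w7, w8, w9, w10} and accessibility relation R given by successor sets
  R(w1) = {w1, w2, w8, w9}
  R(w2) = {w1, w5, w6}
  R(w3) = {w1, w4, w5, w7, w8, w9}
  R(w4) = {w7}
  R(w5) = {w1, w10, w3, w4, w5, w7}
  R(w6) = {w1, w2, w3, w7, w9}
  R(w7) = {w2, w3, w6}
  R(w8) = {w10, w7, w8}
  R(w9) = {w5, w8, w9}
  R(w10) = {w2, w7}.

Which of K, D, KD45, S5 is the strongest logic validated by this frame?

D

Serial (axiom D): yes — every world has a successor (e.g. w1 R w1).
Euclidean (axiom 5): no — w1 R w2 and w1 R w8, but not w2 R w8.
Transitive (axiom 4): no — w1 R w2 and w2 R w5, but not w1 R w5.
Reflexive (axiom T): no — w2 is not related to itself.
So F validates K, D; KD45 would additionally require R to be Euclidean and transitive. The strongest is D.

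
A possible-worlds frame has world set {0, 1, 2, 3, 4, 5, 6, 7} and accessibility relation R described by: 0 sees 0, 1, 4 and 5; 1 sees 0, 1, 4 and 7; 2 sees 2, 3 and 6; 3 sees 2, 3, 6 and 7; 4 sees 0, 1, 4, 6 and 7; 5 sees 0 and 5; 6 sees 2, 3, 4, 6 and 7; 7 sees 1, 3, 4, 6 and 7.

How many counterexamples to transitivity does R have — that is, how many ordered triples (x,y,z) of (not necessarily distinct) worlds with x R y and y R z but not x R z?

Enumerating: (0,1,7), (0,4,6), (0,4,7), (1,0,5), (1,4,6), (1,7,3), (1,7,6), (2,3,7), (2,6,4), (2,6,7), (3,6,4), (3,7,1), … and 14 more.
Total: 26.

26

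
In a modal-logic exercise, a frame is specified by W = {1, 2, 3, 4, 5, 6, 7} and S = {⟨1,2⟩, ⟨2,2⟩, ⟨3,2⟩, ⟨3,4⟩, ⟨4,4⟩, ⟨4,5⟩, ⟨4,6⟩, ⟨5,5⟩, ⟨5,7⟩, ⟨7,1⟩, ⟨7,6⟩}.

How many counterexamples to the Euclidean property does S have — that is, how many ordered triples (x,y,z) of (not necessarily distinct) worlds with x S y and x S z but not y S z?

Enumerating: (3,2,4), (3,4,2), (4,5,4), (4,5,6), (4,6,4), (4,6,5), (4,6,6), (5,7,5), (5,7,7), (7,1,1), (7,1,6), (7,6,1), (7,6,6).

13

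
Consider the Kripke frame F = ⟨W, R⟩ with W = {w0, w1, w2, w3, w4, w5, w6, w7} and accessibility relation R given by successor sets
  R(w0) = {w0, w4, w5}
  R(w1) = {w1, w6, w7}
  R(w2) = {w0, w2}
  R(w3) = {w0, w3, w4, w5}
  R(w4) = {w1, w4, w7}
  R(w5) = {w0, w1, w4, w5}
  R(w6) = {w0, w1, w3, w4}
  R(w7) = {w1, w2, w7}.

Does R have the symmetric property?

Symmetric: no — w0 R w4 but not w4 R w0.

No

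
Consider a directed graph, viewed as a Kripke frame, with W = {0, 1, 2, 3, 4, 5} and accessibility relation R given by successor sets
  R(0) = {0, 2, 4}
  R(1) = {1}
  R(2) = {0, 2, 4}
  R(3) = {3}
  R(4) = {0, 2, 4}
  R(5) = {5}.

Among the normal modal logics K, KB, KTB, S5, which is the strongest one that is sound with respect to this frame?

S5

Symmetric (axiom B): yes — every pair in R has its reverse in R.
Reflexive (axiom T): yes — every world is R-related to itself.
Euclidean (axiom 5): yes — any two successors of a common world are R-related.
So F validates K, KB, KTB, S5. The strongest is S5.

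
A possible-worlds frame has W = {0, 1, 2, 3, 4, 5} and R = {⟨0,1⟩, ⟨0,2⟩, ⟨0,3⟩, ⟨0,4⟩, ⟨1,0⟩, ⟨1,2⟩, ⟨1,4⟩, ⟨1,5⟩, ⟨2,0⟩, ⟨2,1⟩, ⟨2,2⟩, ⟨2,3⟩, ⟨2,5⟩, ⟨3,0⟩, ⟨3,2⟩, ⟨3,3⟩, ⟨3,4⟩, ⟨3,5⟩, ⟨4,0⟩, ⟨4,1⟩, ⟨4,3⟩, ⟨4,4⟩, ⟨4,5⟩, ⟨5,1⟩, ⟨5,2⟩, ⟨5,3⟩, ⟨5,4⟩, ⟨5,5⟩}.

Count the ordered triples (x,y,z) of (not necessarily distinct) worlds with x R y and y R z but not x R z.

Enumerating: (0,1,0), (0,1,5), (0,2,0), (0,2,5), (0,3,0), (0,3,5), (0,4,0), (0,4,5), (1,0,1), (1,0,3), (1,2,1), (1,2,3), … and 20 more.
Total: 32.

32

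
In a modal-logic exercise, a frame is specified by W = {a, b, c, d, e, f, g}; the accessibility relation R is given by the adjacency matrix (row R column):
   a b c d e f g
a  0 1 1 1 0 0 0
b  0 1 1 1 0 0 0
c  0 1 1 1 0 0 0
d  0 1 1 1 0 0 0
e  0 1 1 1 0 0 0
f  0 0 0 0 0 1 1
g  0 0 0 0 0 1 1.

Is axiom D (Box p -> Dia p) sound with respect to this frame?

Axiom D corresponds to the accessibility relation being serial.
Serial: yes — every world has a successor (e.g. a R b).

Yes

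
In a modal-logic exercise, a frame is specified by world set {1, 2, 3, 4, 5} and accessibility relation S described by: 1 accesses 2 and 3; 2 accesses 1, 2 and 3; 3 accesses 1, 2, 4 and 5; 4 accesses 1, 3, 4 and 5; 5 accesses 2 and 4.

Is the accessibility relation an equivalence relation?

No

Reflexive: no — 1 is not related to itself.
Symmetric: no — 3 S 5 but not 5 S 3.
Transitive: no — 1 S 3 and 3 S 4, but not 1 S 4.
So S is not an equivalence relation.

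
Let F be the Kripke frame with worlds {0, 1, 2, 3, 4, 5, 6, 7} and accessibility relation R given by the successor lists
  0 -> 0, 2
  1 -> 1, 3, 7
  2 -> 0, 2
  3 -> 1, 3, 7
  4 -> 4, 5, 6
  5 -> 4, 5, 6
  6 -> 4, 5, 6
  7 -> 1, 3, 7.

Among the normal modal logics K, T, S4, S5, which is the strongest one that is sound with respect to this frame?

S5

Reflexive (axiom T): yes — every world is R-related to itself.
Transitive (axiom 4): yes — every two-step R-path is closed by a direct edge.
Euclidean (axiom 5): yes — any two successors of a common world are R-related.
So F validates K, T, S4, S5. The strongest is S5.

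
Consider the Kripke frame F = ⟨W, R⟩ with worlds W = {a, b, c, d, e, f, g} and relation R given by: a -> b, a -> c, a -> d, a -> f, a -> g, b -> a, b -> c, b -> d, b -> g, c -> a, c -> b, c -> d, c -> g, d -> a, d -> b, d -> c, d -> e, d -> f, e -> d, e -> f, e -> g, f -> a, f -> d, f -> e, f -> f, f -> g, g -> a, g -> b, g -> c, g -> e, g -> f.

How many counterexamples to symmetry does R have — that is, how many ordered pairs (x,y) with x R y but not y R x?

R is symmetric; there are no such tuples.

0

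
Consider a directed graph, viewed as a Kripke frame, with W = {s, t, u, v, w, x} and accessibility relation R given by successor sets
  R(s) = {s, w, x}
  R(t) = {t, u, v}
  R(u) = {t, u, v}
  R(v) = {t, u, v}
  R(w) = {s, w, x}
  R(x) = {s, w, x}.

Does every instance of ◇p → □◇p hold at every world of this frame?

Yes

Axiom 5 corresponds to the accessibility relation being Euclidean.
Euclidean: yes — any two successors of a common world are R-related.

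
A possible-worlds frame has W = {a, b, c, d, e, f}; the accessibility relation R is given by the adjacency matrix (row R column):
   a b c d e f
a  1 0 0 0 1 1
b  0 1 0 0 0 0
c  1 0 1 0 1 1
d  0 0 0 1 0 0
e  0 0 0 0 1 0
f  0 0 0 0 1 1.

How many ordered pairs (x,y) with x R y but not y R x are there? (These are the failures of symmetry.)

Enumerating: (a,e), (a,f), (c,a), (c,e), (c,f), (f,e).

6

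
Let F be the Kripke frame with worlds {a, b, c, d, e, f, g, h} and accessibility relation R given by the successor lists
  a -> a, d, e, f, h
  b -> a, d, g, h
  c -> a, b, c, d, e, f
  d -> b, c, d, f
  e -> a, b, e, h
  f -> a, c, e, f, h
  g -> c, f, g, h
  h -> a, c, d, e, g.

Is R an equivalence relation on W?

No

Reflexive: no — b is not related to itself.
Symmetric: no — a R d but not d R a.
Transitive: no — a R d and d R b, but not a R b.
So R is not an equivalence relation.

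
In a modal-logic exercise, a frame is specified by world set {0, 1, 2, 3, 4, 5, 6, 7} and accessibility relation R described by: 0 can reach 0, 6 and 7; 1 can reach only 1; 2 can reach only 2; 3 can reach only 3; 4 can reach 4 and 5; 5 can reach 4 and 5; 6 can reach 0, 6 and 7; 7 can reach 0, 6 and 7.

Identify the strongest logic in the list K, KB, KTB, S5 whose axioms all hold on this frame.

Symmetric (axiom B): yes — every pair in R has its reverse in R.
Reflexive (axiom T): yes — every world is R-related to itself.
Euclidean (axiom 5): yes — any two successors of a common world are R-related.
So F validates K, KB, KTB, S5. The strongest is S5.

S5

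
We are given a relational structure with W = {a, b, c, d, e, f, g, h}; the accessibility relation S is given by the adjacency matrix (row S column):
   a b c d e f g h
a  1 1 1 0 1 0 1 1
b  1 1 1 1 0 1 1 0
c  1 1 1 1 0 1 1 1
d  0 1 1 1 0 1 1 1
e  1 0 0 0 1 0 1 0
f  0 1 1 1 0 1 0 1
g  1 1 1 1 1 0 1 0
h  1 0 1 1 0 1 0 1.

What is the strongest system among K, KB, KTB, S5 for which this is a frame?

Symmetric (axiom B): yes — every pair in S has its reverse in S.
Reflexive (axiom T): yes — every world is S-related to itself.
Euclidean (axiom 5): no — a S b and a S e, but not b S e.
So F validates K, KB, KTB; S5 would additionally require S to be Euclidean. The strongest is KTB.

KTB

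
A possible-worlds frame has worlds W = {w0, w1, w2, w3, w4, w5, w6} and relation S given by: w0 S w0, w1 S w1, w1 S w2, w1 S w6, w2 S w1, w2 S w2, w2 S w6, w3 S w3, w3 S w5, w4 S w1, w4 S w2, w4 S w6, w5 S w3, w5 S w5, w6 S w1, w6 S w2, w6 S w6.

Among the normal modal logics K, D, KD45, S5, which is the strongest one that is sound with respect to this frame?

Serial (axiom D): yes — every world has a successor (e.g. w0 S w0).
Euclidean (axiom 5): yes — any two successors of a common world are S-related.
Transitive (axiom 4): yes — every two-step S-path is closed by a direct edge.
Reflexive (axiom T): no — w4 is not related to itself.
So F validates K, D, KD45; S5 would additionally require S to be reflexive. The strongest is KD45.

KD45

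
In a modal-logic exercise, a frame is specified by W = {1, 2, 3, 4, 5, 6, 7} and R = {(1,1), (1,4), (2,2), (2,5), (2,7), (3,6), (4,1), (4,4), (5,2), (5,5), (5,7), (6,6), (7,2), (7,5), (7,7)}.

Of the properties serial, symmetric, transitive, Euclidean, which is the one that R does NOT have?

Serial: yes — every world has a successor (e.g. 1 R 1).
Symmetric: no — 3 R 6 but not 6 R 3.
Transitive: yes — every two-step R-path is closed by a direct edge.
Euclidean: yes — any two successors of a common world are R-related.
Only symmetric fails.

symmetric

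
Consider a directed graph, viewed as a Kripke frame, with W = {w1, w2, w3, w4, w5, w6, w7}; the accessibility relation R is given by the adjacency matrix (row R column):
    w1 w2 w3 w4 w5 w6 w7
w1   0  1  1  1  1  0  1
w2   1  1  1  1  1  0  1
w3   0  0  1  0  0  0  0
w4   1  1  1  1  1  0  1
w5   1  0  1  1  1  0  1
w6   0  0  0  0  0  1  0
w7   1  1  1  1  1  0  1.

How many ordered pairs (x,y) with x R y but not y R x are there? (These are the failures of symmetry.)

Enumerating: (w1,w3), (w2,w3), (w2,w5), (w4,w3), (w5,w3), (w7,w3).

6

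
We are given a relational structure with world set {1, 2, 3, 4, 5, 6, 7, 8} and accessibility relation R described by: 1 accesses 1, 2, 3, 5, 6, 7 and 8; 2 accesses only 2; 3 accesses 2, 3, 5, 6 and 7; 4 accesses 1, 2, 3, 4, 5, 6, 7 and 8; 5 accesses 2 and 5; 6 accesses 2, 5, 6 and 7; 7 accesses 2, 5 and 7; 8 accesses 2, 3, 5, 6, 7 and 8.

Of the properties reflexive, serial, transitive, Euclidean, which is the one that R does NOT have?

Euclidean

Reflexive: yes — every world is R-related to itself.
Serial: yes — every world has a successor (e.g. 1 R 1).
Transitive: yes — every two-step R-path is closed by a direct edge.
Euclidean: no — 1 R 2 and 1 R 3, but not 2 R 3.
Only Euclidean fails.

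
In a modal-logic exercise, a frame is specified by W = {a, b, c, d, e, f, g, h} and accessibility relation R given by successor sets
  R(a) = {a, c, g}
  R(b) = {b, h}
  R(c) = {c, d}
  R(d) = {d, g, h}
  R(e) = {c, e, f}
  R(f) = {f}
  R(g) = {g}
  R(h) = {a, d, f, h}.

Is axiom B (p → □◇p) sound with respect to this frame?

No

Axiom B corresponds to the accessibility relation being symmetric.
Symmetric: no — a R c but not c R a.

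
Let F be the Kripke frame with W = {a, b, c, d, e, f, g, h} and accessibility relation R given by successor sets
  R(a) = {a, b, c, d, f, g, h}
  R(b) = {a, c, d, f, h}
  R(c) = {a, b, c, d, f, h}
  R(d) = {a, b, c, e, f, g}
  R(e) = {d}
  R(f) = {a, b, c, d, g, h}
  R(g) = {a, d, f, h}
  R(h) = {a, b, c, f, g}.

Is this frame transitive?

Transitive: no — a R d and d R e, but not a R e.

No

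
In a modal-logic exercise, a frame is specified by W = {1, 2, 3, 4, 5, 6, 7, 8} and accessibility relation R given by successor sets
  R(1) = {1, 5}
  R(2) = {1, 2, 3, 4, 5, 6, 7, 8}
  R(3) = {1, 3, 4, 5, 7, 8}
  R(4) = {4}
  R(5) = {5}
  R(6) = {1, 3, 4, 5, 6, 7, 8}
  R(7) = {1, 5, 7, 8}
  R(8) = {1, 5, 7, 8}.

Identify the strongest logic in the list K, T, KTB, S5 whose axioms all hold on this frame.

Reflexive (axiom T): yes — every world is R-related to itself.
Symmetric (axiom B): no — 1 R 5 but not 5 R 1.
Euclidean (axiom 5): no — 2 R 1 and 2 R 3, but not 1 R 3.
So F validates K, T; KTB would additionally require R to be symmetric. The strongest is T.

T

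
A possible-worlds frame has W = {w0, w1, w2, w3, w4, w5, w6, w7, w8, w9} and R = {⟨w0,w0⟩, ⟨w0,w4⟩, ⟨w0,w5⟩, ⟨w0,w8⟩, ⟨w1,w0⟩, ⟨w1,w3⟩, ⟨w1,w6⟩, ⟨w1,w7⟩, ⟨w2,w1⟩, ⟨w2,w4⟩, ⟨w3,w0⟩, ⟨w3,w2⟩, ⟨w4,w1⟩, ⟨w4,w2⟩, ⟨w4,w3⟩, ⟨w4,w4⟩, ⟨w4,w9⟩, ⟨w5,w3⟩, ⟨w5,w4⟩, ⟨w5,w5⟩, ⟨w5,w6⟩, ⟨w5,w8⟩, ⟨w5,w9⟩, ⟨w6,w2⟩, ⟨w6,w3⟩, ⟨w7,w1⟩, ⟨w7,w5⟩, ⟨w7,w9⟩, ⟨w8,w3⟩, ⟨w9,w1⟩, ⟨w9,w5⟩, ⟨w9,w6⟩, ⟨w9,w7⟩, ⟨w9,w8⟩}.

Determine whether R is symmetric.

No

Symmetric: no — w0 R w4 but not w4 R w0.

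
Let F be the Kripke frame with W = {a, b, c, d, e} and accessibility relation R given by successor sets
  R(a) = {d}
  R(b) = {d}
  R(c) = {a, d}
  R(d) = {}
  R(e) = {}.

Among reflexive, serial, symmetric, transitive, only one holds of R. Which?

transitive

Reflexive: no — a is not related to itself.
Serial: no — d has no R-successor.
Symmetric: no — a R d but not d R a.
Transitive: yes — every two-step R-path is closed by a direct edge.
Only transitive holds.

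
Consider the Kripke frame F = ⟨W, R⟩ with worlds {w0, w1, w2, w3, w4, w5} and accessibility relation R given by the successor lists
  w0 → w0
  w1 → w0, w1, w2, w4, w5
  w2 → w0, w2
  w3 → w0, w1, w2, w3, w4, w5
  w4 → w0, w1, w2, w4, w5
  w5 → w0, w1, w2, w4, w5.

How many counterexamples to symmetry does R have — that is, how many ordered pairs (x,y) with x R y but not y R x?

12

Enumerating: (w1,w0), (w1,w2), (w2,w0), (w3,w0), (w3,w1), (w3,w2), (w3,w4), (w3,w5), (w4,w0), (w4,w2), (w5,w0), (w5,w2).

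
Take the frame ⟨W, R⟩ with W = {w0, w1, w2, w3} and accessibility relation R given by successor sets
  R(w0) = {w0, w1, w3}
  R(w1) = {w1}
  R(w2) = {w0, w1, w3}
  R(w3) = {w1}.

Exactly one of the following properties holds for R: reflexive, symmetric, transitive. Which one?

transitive

Reflexive: no — w2 is not related to itself.
Symmetric: no — w0 R w1 but not w1 R w0.
Transitive: yes — every two-step R-path is closed by a direct edge.
Only transitive holds.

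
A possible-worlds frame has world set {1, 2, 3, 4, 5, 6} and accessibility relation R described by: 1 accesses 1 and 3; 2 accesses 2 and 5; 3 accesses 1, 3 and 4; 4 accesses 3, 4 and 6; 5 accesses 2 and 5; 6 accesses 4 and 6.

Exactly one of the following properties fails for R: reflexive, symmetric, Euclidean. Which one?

Reflexive: yes — every world is R-related to itself.
Symmetric: yes — every pair in R has its reverse in R.
Euclidean: no — 3 R 1 and 3 R 4, but not 1 R 4.
Only Euclidean fails.

Euclidean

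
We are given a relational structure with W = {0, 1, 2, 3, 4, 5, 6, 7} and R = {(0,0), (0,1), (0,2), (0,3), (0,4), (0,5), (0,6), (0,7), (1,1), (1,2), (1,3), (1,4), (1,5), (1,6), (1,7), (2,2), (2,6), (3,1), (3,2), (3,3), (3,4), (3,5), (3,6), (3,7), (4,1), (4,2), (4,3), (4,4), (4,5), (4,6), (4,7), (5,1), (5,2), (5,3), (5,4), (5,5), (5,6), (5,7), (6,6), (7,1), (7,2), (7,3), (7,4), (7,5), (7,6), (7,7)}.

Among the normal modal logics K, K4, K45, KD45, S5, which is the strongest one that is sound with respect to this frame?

K4

Transitive (axiom 4): yes — every two-step R-path is closed by a direct edge.
Euclidean (axiom 5): no — 0 R 2 and 0 R 1, but not 2 R 1.
Serial (axiom D): yes — every world has a successor (e.g. 0 R 0).
Reflexive (axiom T): yes — every world is R-related to itself.
So F validates K, K4; K45 would additionally require R to be Euclidean. The strongest is K4.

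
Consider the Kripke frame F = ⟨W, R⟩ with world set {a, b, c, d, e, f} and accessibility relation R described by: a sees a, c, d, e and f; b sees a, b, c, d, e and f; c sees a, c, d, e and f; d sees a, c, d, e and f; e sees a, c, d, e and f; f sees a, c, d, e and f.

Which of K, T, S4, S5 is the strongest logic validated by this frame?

S4

Reflexive (axiom T): yes — every world is R-related to itself.
Transitive (axiom 4): yes — every two-step R-path is closed by a direct edge.
Euclidean (axiom 5): no — b R a and b R b, but not a R b.
So F validates K, T, S4; S5 would additionally require R to be Euclidean. The strongest is S4.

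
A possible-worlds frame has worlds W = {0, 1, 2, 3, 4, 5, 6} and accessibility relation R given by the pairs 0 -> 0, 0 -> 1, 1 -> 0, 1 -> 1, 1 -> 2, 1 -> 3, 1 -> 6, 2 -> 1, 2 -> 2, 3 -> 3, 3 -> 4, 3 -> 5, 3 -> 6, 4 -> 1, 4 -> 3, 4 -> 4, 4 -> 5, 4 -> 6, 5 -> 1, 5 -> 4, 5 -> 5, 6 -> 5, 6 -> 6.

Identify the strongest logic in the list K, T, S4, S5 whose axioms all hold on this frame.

Reflexive (axiom T): yes — every world is R-related to itself.
Transitive (axiom 4): no — 0 R 1 and 1 R 2, but not 0 R 2.
Euclidean (axiom 5): no — 1 R 0 and 1 R 2, but not 0 R 2.
So F validates K, T; S4 would additionally require R to be transitive. The strongest is T.

T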